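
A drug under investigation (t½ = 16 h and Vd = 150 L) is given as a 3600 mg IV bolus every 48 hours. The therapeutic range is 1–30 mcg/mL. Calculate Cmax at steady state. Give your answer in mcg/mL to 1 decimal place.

27.4 mcg/mL

τ = 48 h = 3 half-lives, so f = (1/2)^3 = 0.125.
Accumulation ratio R = 1/(1 − f) = 1/0.875 = 8/7.
Single-dose peak C₀ = D/Vd = 3600/150 = 24 mcg/mL.
Steady-state peak Cmax,ss = C₀·R = 24 × 8/7 ≈ 27.429 mcg/mL.
Peak 27.4 mcg/mL vs MTC 30 mcg/mL: below toxic threshold.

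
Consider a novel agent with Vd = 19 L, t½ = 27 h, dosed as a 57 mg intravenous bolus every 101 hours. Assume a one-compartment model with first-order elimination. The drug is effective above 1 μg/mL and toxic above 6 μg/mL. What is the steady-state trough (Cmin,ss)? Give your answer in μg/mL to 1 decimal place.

τ/t½ = 101/27 ≈ 3.7407, so fraction remaining f = (1/2)^(101/27) ≈ 0.0748.
At steady state, accumulation factor R = 1/(1 − e^(−kτ)) ≈ 1.0808.
Each bolus raises the concentration by D/Vd = 57/19 ≈ 3.000 μg/mL.
Cmax,ss = C₀/(1 − f) ≈ 3.000/0.9252 ≈ 3.243 μg/mL.
One interval later, Cmin,ss = Cmax,ss·e^(−kτ) ≈ 3.243 × 0.0748 ≈ 0.243 μg/mL.
Trough 0.2 μg/mL vs MEC 1 μg/mL: subtherapeutic.

0.2 μg/mL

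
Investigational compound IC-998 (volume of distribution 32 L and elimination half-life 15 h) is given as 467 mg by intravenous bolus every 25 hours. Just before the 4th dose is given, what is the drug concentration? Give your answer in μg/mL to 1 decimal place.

f = (1/2)^(τ/t½) = (1/2)^(25/15) ≈ 0.3150.
C₀ = D/Vd = 467/32 ≈ 14.594 μg/mL.
Before the 4th dose, 3 doses have been given. Superposition: Cmin = C₀·(f + f² + … + f^3).
≈ 14.594 × (0.3150 + 0.0992 + 0.0313) ≈ 14.594 × 0.4455 ≈ 6.502 μg/mL.

6.5 μg/mL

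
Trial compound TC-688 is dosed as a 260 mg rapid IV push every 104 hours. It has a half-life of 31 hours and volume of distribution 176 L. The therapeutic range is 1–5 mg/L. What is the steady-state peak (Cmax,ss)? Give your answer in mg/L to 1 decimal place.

1.6 mg/L

Over one 104-h interval, 104/31 ≈ 3.3548 half-lives elapse, leaving f ≈ 0.0977 of each dose.
At steady state, accumulation factor R = 1/(1 − e^(−kτ)) ≈ 1.1083.
Each bolus raises the concentration by D/Vd = 260/176 ≈ 1.477 mg/L.
Steady-state peak Cmax,ss = C₀·R ≈ 1.477 × 1.1083 ≈ 1.637 mg/L.
Peak 1.6 mg/L vs MTC 5 mg/L: below toxic threshold.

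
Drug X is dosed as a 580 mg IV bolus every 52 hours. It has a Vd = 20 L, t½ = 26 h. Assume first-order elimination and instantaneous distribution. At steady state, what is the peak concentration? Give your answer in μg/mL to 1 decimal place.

The dosing interval is 2 half-lives, so f = 2^(−2) = 0.25.
At steady state, R = 1/(1 − 0.25) = 4/3.
Single-dose peak C₀ = D/Vd = 580/20 = 29 μg/mL.
Steady-state peak Cmax,ss = C₀·R = 29 × 4/3 ≈ 38.667 μg/mL.

38.7 μg/mL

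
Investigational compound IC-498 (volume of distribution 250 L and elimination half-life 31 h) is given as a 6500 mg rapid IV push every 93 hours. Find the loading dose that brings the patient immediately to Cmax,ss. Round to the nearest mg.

7429 mg

f = (1/2)^(93/31) ≈ 0.125000; accumulation ratio R = 1/(1−f) ≈ 1.14286.
Loading dose to hit Cmax,ss on first dose: D_load = D_maint·R ≈ 6500 × 1.14286 ≈ 7428.59 mg.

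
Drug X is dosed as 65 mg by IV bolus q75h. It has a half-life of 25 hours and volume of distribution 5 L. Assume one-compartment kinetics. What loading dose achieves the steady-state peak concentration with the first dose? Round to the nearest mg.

74 mg

f = (1/2)^(75/25) ≈ 0.125000; accumulation ratio R = 1/(1−f) ≈ 1.14286.
Loading dose to hit Cmax,ss on first dose: D_load = D_maint·R ≈ 65 × 1.14286 ≈ 74.29 mg.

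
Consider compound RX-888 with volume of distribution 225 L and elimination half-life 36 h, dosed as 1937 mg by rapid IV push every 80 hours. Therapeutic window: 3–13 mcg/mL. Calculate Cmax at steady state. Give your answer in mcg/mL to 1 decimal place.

Over one 80-h interval, 80/36 ≈ 2.2222 half-lives elapse, leaving f ≈ 0.2143 of each dose.
Accumulation ratio R = 1/(1 − f) ≈ 1/0.7857 ≈ 1.2728.
Each bolus raises the concentration by D/Vd = 1937/225 ≈ 8.609 mcg/mL.
Steady-state peak Cmax,ss = C₀·R ≈ 8.609 × 1.2728 ≈ 10.958 mcg/mL.
Peak 11.0 mcg/mL vs MTC 13 mcg/mL: below toxic threshold.

11.0 mcg/mL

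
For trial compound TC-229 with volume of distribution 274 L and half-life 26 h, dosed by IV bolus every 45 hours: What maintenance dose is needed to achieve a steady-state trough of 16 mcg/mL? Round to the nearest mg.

10167 mg

τ/t½ = 45/26 ≈ 1.7308, so f = (1/2)^(45/26) ≈ 0.301291.
Cmin,ss = (D/Vd)·f/(1−f), so D = Cmin,ss·Vd·(1−f)/f.
D = 16 × 274 × (1−f)/f ≈ 16 × 274 × 2.31905 ≈ 10166.72 mg.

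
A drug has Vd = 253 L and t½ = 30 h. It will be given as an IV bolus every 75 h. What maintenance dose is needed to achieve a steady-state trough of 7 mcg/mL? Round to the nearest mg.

8247 mg

τ/t½ = 75/30 ≈ 2.5, so f = (1/2)^(75/30) ≈ 0.176777.
Cmin,ss = (D/Vd)·f/(1−f), so D = Cmin,ss·Vd·(1−f)/f.
D = 7 × 253 × (1−f)/f ≈ 7 × 253 × 4.65684 ≈ 8247.26 mg.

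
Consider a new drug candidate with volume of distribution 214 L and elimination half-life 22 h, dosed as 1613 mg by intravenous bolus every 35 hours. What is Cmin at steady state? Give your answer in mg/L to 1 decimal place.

Over one 35-h interval, 35/22 ≈ 1.5909 half-lives elapse, leaving f ≈ 0.3320 of each dose.
At steady state, accumulation factor R = 1/(1 − e^(−kτ)) ≈ 1.4970.
Each bolus raises the concentration by D/Vd = 1613/214 ≈ 7.537 mg/L.
Steady-state peak Cmax,ss = C₀·R ≈ 7.537 × 1.4970 ≈ 11.283 mg/L.
Steady-state trough Cmin,ss = Cmax,ss·f ≈ 11.283 × 0.3320 ≈ 3.746 mg/L.

3.7 mg/L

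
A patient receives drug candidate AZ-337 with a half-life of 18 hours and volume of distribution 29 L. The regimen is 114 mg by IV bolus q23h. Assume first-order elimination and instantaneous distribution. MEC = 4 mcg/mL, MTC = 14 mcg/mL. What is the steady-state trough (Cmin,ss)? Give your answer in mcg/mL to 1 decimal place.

2.8 mcg/mL

Over one 23-h interval, 23/18 ≈ 1.2778 half-lives elapse, leaving f ≈ 0.4124 of each dose.
Each bolus raises the concentration by D/Vd = 114/29 ≈ 3.931 mcg/mL.
Steady-state trough Cmin,ss = C₀·f/(1−f) ≈ 3.931 × 0.4124/0.5876 ≈ 2.759 mcg/mL.
Trough 2.8 mcg/mL vs MEC 4 mcg/mL: subtherapeutic.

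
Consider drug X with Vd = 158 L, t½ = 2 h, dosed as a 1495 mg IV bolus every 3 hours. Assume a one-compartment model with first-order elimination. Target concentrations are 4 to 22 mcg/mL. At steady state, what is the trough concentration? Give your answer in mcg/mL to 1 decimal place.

Over one 3-h interval, 3/2 ≈ 1.5 half-lives elapse, leaving f ≈ 0.3536 of each dose.
Accumulation ratio R = 1/(1 − f) ≈ 1/0.6464 ≈ 1.5470.
Each bolus raises the concentration by D/Vd = 1495/158 ≈ 9.462 mcg/mL.
Cmax,ss = C₀/(1 − f) ≈ 9.462/0.6464 ≈ 14.638 mcg/mL.
One interval later, Cmin,ss = Cmax,ss·e^(−kτ) ≈ 14.638 × 0.3536 ≈ 5.176 mcg/mL.
Trough 5.2 mcg/mL vs MEC 4 mcg/mL: adequate.

5.2 mcg/mL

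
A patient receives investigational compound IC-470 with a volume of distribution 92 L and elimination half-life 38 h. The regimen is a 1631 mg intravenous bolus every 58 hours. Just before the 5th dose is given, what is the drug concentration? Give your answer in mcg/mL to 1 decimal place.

f = (1/2)^(τ/t½) = (1/2)^(58/38) ≈ 0.3472.
C₀ = D/Vd = 1631/92 ≈ 17.728 mcg/mL.
Before the 5th dose, 4 doses have been given. Superposition: Cmin = C₀·(f + f² + … + f^4).
≈ 17.728 × (0.3472 + 0.1205 + 0.0419 + 0.0145) ≈ 17.728 × 0.5241 ≈ 9.291 mcg/mL.

9.3 mcg/mL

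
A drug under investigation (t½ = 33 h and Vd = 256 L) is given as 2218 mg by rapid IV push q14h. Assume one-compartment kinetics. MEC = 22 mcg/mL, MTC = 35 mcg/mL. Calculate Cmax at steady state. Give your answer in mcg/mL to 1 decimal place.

τ/t½ = 14/33 ≈ 0.42424, so fraction remaining f = (1/2)^(14/33) ≈ 0.7452.
At steady state, accumulation factor R = 1/(1 − e^(−kτ)) ≈ 3.9246.
Each bolus raises the concentration by D/Vd = 2218/256 ≈ 8.664 mcg/mL.
Steady-state peak Cmax,ss = C₀·R ≈ 8.664 × 3.9246 ≈ 34.003 mcg/mL.
Peak 34.0 mcg/mL vs MTC 35 mcg/mL: below toxic threshold.

34.0 mcg/mL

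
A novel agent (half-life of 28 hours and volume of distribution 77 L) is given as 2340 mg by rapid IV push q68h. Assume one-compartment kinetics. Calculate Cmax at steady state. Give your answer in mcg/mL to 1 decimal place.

37.3 mcg/mL

τ/t½ = 68/28 ≈ 2.4286, so fraction remaining f = (1/2)^(68/28) ≈ 0.1857.
Accumulation ratio R = 1/(1 − f) ≈ 1/0.8143 ≈ 1.2280.
Single-dose peak C₀ = D/Vd = 2340/77 ≈ 30.390 mcg/mL.
Steady-state peak Cmax,ss = C₀·R ≈ 30.390 × 1.2280 ≈ 37.319 mcg/mL.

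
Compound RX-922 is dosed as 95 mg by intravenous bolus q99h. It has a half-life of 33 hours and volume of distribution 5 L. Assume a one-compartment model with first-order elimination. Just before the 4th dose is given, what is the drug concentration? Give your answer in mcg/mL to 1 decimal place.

f = (1/2)^(τ/t½) = (1/2)^(99/33) ≈ 0.1250.
C₀ = D/Vd = 95/5 ≈ 19.000 mcg/mL.
Before the 4th dose, 3 doses have been given. Superposition: Cmin = C₀·(f + f² + … + f^3).
≈ 19.000 × (0.1250 + 0.0156 + 0.0020) ≈ 19.000 × 0.1426 ≈ 2.709 mcg/mL.

2.7 mcg/mL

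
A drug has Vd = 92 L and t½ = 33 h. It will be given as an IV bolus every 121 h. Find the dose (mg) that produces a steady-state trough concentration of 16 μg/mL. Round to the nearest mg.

17221 mg

τ/t½ = 121/33 ≈ 3.6667, so f = (1/2)^(121/33) ≈ 0.078745.
Cmin,ss = (D/Vd)·f/(1−f), so D = Cmin,ss·Vd·(1−f)/f.
D = 16 × 92 × (1−f)/f ≈ 16 × 92 × 11.69922 ≈ 17221.25 mg.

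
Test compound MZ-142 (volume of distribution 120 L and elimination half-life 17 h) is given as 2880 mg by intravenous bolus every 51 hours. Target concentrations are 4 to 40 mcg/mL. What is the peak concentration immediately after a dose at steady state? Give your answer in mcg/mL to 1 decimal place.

The dosing interval is 3 half-lives, so f = 2^(−3) = 0.125.
At steady state, R = 1/(1 − 0.125) = 8/7.
Single-dose peak C₀ = D/Vd = 2880/120 = 24 mcg/mL.
Steady-state peak Cmax,ss = C₀·R = 24 × 8/7 ≈ 27.429 mcg/mL.
Peak 27.4 mcg/mL vs MTC 40 mcg/mL: below toxic threshold.

27.4 mcg/mL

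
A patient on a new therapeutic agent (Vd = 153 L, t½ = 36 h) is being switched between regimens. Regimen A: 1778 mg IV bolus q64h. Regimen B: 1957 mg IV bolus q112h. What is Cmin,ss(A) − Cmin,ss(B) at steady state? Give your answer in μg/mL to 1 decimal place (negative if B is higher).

3.1 μg/mL

Regimen A: f = (1/2)^(64/36) ≈ 0.2916; Cmin,ss = (1778/153)·f/(1−f) ≈ 4.784 μg/mL.
Regimen B: f = (1/2)^(112/36) ≈ 0.1157; Cmin,ss = (1957/153)·f/(1−f) ≈ 1.674 μg/mL.
Difference ≈ 4.784 − 1.674 ≈ 3.110 μg/mL.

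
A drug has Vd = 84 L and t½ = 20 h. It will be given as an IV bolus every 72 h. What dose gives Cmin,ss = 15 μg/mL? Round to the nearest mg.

14018 mg

τ/t½ = 72/20 ≈ 3.6, so f = (1/2)^(72/20) ≈ 0.082469.
Cmin,ss = (D/Vd)·f/(1−f), so D = Cmin,ss·Vd·(1−f)/f.
D = 15 × 84 × (1−f)/f ≈ 15 × 84 × 11.12577 ≈ 14018.47 mg.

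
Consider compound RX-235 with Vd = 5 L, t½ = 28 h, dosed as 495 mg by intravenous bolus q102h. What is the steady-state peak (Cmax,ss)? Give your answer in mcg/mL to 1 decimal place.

107.6 mcg/mL

k = ln2/t½ = ln2/28 ≈ 0.024755 h⁻¹; fraction remaining f = e^(−kτ) = e^(−0.024755×102) ≈ 0.0801.
Accumulation ratio R = 1/(1 − f) ≈ 1/0.9199 ≈ 1.0871.
Each bolus raises the concentration by D/Vd = 495/5 ≈ 99.000 mcg/mL.
Cmax,ss = C₀/(1 − f) ≈ 99.000/0.9199 ≈ 107.620 mcg/mL.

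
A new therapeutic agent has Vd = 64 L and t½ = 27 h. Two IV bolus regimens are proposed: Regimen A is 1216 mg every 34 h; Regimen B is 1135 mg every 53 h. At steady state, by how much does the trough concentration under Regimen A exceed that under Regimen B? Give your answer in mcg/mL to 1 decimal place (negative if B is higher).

Regimen A: f = (1/2)^(34/27) ≈ 0.4178; Cmin,ss = (1216/64)·f/(1−f) ≈ 13.635 mcg/mL.
Regimen B: f = (1/2)^(53/27) ≈ 0.2565; Cmin,ss = (1135/64)·f/(1−f) ≈ 6.118 mcg/mL.
Difference ≈ 13.635 − 6.118 ≈ 7.517 mcg/mL.

7.5 mcg/mL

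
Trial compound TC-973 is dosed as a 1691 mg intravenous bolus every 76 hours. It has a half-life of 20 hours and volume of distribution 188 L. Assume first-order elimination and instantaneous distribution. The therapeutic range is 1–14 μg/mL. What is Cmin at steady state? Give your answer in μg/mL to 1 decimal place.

0.7 μg/mL

k = ln2/t½ = ln2/20 ≈ 0.034657 h⁻¹; fraction remaining f = e^(−kτ) = e^(−0.034657×76) ≈ 0.0718.
At steady state, accumulation factor R = 1/(1 − e^(−kτ)) ≈ 1.0774.
Single-dose peak C₀ = D/Vd = 1691/188 ≈ 8.995 μg/mL.
Steady-state peak Cmax,ss = C₀·R ≈ 8.995 × 1.0774 ≈ 9.691 μg/mL.
One interval later, Cmin,ss = Cmax,ss·e^(−kτ) ≈ 9.691 × 0.0718 ≈ 0.696 μg/mL.
Trough 0.7 μg/mL vs MEC 1 μg/mL: subtherapeutic.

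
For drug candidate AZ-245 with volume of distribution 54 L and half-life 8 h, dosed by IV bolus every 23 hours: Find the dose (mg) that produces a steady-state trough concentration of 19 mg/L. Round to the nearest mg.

6501 mg

τ/t½ = 23/8 ≈ 2.875, so f = (1/2)^(23/8) ≈ 0.136313.
Cmin,ss = (D/Vd)·f/(1−f), so D = Cmin,ss·Vd·(1−f)/f.
D = 19 × 54 × (1−f)/f ≈ 19 × 54 × 6.33606 ≈ 6500.80 mg.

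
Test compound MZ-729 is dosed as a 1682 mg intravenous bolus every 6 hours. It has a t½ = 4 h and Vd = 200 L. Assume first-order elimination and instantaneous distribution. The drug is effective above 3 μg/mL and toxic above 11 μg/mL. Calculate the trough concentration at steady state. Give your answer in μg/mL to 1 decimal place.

4.6 μg/mL

τ/t½ = 6/4 ≈ 1.5, so fraction remaining f = (1/2)^(6/4) ≈ 0.3536.
At steady state, accumulation factor R = 1/(1 − e^(−kτ)) ≈ 1.5470.
Each bolus raises the concentration by D/Vd = 1682/200 ≈ 8.410 μg/mL.
Steady-state peak Cmax,ss = C₀·R ≈ 8.410 × 1.5470 ≈ 13.010 μg/mL.
One interval later, Cmin,ss = Cmax,ss·e^(−kτ) ≈ 13.010 × 0.3536 ≈ 4.600 μg/mL.
Trough 4.6 μg/mL vs MEC 3 μg/mL: adequate.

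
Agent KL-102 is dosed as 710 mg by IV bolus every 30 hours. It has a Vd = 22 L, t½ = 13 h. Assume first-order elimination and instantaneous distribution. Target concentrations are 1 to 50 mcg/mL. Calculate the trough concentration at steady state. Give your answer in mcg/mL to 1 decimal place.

8.2 mcg/mL

Over one 30-h interval, 30/13 ≈ 2.3077 half-lives elapse, leaving f ≈ 0.2020 of each dose.
Each bolus raises the concentration by D/Vd = 710/22 ≈ 32.273 mcg/mL.
Steady-state trough Cmin,ss = C₀·f/(1−f) ≈ 32.273 × 0.2020/0.7980 ≈ 8.169 mcg/mL.
Trough 8.2 mcg/mL vs MEC 1 mcg/mL: adequate.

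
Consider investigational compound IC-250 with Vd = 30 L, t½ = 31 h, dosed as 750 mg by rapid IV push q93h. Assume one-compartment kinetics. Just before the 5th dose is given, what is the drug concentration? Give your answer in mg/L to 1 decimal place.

3.6 mg/L

f = (1/2)^(τ/t½) = (1/2)^(93/31) ≈ 0.1250.
C₀ = D/Vd = 750/30 ≈ 25.000 mg/L.
Before the 5th dose, 4 doses have been given. Superposition: Cmin = C₀·(f + f² + … + f^4).
≈ 25.000 × (0.1250 + 0.0156 + 0.0020 + 0.0002) ≈ 25.000 × 0.1428 ≈ 3.570 mg/L.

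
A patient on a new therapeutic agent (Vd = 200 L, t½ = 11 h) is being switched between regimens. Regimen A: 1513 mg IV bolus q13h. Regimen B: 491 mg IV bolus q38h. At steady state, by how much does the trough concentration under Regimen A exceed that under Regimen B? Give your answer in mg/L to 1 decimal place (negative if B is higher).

5.7 mg/L

Regimen A: f = (1/2)^(13/11) ≈ 0.4408; Cmin,ss = (1513/200)·f/(1−f) ≈ 5.963 mg/L.
Regimen B: f = (1/2)^(38/11) ≈ 0.0912; Cmin,ss = (491/200)·f/(1−f) ≈ 0.246 mg/L.
Difference ≈ 5.963 − 0.246 ≈ 5.717 mg/L.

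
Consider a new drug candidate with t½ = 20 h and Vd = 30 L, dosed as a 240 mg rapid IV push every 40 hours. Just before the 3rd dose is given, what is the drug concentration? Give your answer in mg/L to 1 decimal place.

2.5 mg/L

f = (1/2)^(τ/t½) = (1/2)^(40/20) ≈ 0.2500.
C₀ = D/Vd = 240/30 ≈ 8.000 mg/L.
Before the 3rd dose, 2 doses have been given. Superposition: Cmin = C₀·(f + f²).
≈ 8.000 × (0.2500 + 0.0625) ≈ 8.000 × 0.3125 ≈ 2.500 mg/L.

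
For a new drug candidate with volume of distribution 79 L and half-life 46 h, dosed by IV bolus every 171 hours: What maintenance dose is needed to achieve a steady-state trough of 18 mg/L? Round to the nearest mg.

τ/t½ = 171/46 ≈ 3.7174, so f = (1/2)^(171/46) ≈ 0.076025.
Cmin,ss = (D/Vd)·f/(1−f), so D = Cmin,ss·Vd·(1−f)/f.
D = 18 × 79 × (1−f)/f ≈ 18 × 79 × 12.15357 ≈ 17282.38 mg.

17282 mg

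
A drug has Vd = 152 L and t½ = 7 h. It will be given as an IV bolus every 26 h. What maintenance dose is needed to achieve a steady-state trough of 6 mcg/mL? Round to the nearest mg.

τ/t½ = 26/7 ≈ 3.7143, so f = (1/2)^(26/7) ≈ 0.076188.
Cmin,ss = (D/Vd)·f/(1−f), so D = Cmin,ss·Vd·(1−f)/f.
D = 6 × 152 × (1−f)/f ≈ 6 × 152 × 12.12543 ≈ 11058.39 mg.

11058 mg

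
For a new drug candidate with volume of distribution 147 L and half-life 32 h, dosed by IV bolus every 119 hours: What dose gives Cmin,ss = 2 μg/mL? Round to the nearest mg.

τ/t½ = 119/32 ≈ 3.7188, so f = (1/2)^(119/32) ≈ 0.075953.
Cmin,ss = (D/Vd)·f/(1−f), so D = Cmin,ss·Vd·(1−f)/f.
D = 2 × 147 × (1−f)/f ≈ 2 × 147 × 12.16604 ≈ 3576.82 mg.

3577 mg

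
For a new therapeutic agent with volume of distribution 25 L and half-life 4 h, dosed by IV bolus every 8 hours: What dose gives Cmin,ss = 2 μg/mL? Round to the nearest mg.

150 mg

τ/t½ = 8/4 ≈ 2, so f = (1/2)^(8/4) ≈ 0.250000.
Cmin,ss = (D/Vd)·f/(1−f), so D = Cmin,ss·Vd·(1−f)/f.
D = 2 × 25 × (1−f)/f ≈ 2 × 25 × 3.00000 ≈ 150.00 mg.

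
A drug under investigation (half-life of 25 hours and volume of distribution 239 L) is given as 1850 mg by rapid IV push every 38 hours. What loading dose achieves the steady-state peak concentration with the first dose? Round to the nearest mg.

f = (1/2)^(38/25) ≈ 0.348686; accumulation ratio R = 1/(1−f) ≈ 1.53536.
Loading dose to hit Cmax,ss on first dose: D_load = D_maint·R ≈ 1850 × 1.53536 ≈ 2840.42 mg.

2840 mg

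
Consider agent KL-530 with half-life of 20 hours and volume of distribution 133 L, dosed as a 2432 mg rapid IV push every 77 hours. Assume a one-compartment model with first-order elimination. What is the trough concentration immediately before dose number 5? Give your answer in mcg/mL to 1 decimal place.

f = (1/2)^(τ/t½) = (1/2)^(77/20) ≈ 0.0693.
C₀ = D/Vd = 2432/133 ≈ 18.286 mcg/mL.
Before the 5th dose, 4 doses have been given. Superposition: Cmin = C₀·(f + f² + … + f^4).
≈ 18.286 × (0.0693 + 0.0048 + 0.0003 + 0.0000) ≈ 18.286 × 0.0744 ≈ 1.360 mcg/mL.

1.4 mcg/mL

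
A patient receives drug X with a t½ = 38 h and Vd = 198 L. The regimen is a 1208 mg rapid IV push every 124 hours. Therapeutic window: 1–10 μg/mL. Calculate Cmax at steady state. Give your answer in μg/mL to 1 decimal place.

6.8 μg/mL

Over one 124-h interval, 124/38 ≈ 3.2632 half-lives elapse, leaving f ≈ 0.1042 of each dose.
At steady state, accumulation factor R = 1/(1 − e^(−kτ)) ≈ 1.1163.
Each bolus raises the concentration by D/Vd = 1208/198 ≈ 6.101 μg/mL.
Cmax,ss = C₀/(1 − f) ≈ 6.101/0.8958 ≈ 6.811 μg/mL.
Peak 6.8 μg/mL vs MTC 10 μg/mL: below toxic threshold.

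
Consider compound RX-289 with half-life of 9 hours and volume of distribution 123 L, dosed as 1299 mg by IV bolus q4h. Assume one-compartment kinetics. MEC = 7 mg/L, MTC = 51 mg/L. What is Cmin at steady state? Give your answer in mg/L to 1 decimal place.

k = ln2/t½ = ln2/9 ≈ 0.077016 h⁻¹; fraction remaining f = e^(−kτ) = e^(−0.077016×4) ≈ 0.7349.
Each bolus raises the concentration by D/Vd = 1299/123 ≈ 10.561 mg/L.
Steady-state trough Cmin,ss = C₀·f/(1−f) ≈ 10.561 × 0.7349/0.2651 ≈ 29.277 mg/L.
Trough 29.3 mg/L vs MEC 7 mg/L: adequate.

29.3 mg/L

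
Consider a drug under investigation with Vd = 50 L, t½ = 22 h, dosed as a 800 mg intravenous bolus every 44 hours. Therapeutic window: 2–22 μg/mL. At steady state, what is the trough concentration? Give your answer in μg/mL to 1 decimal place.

τ = 44 h = 2 half-lives, so f = (1/2)^2 = 0.25.
Accumulation ratio R = 1/(1 − f) = 1/0.75 = 4/3.
Single-dose peak C₀ = D/Vd = 800/50 = 16 μg/mL.
Steady-state peak Cmax,ss = C₀·R = 16 × 4/3 ≈ 21.333 μg/mL.
Steady-state trough Cmin,ss = Cmax,ss·f ≈ 21.333 × 0.25 ≈ 5.333 μg/mL.
Trough 5.3 μg/mL vs MEC 2 μg/mL: adequate.

5.3 μg/mL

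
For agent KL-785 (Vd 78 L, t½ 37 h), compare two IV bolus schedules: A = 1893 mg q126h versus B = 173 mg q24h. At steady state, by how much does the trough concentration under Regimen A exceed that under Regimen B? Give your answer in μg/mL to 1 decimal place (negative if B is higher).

Regimen A: f = (1/2)^(126/37) ≈ 0.0944; Cmin,ss = (1893/78)·f/(1−f) ≈ 2.530 μg/mL.
Regimen B: f = (1/2)^(24/37) ≈ 0.6379; Cmin,ss = (173/78)·f/(1−f) ≈ 3.907 μg/mL.
Difference ≈ 2.530 − 3.907 ≈ -1.377 μg/mL.

-1.4 μg/mL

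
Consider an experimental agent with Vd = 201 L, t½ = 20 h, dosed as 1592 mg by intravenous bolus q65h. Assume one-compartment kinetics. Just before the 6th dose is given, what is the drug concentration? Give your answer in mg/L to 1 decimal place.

0.9 mg/L

f = (1/2)^(τ/t½) = (1/2)^(65/20) ≈ 0.1051.
C₀ = D/Vd = 1592/201 ≈ 7.920 mg/L.
Before the 6th dose, 5 doses have been given. Superposition: Cmin = C₀·(f + f² + … + f^5).
≈ 7.920 × (0.1051 + 0.0110 + 0.0012 + 0.0001 + 0.0000) ≈ 7.920 × 0.1174 ≈ 0.930 mg/L.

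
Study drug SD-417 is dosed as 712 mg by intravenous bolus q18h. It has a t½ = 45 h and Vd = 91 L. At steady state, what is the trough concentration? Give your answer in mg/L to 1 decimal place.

24.5 mg/L

k = ln2/t½ = ln2/45 ≈ 0.015403 h⁻¹; fraction remaining f = e^(−kτ) = e^(−0.015403×18) ≈ 0.7579.
Each bolus raises the concentration by D/Vd = 712/91 ≈ 7.824 mg/L.
Steady-state trough Cmin,ss = C₀·f/(1−f) ≈ 7.824 × 0.7579/0.2421 ≈ 24.493 mg/L.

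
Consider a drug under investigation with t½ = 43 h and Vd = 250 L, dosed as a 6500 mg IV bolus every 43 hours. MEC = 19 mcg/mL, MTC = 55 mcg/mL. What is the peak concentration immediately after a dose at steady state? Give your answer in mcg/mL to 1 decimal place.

τ = 43 h = 1 half-life, so f = (1/2)^1 = 0.5.
At steady state, R = 1/(1 − 0.5) = 2/1.
Single-dose peak C₀ = D/Vd = 6500/250 = 26 mcg/mL.
Steady-state peak Cmax,ss = C₀·R = 26 × 2/1 ≈ 52.000 mcg/mL.
Peak 52.0 mcg/mL vs MTC 55 mcg/mL: below toxic threshold.

52.0 mcg/mL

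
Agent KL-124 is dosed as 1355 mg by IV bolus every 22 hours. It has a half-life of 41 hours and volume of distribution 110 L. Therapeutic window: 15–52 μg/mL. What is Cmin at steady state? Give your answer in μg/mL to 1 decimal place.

τ/t½ = 22/41 ≈ 0.53659, so fraction remaining f = (1/2)^(22/41) ≈ 0.6894.
At steady state, accumulation factor R = 1/(1 − e^(−kτ)) ≈ 3.2196.
Each bolus raises the concentration by D/Vd = 1355/110 ≈ 12.318 μg/mL.
Cmax,ss = C₀/(1 − f) ≈ 12.318/0.3106 ≈ 39.659 μg/mL.
Steady-state trough Cmin,ss = Cmax,ss·f ≈ 39.659 × 0.6894 ≈ 27.341 μg/mL.
Trough 27.3 μg/mL vs MEC 15 μg/mL: adequate.

27.3 μg/mL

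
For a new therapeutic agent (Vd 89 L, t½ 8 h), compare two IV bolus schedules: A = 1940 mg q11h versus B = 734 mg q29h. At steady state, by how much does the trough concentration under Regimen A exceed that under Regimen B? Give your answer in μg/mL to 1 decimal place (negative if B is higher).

13.0 μg/mL

Regimen A: f = (1/2)^(11/8) ≈ 0.3856; Cmin,ss = (1940/89)·f/(1−f) ≈ 13.680 μg/mL.
Regimen B: f = (1/2)^(29/8) ≈ 0.0811; Cmin,ss = (734/89)·f/(1−f) ≈ 0.728 μg/mL.
Difference ≈ 13.680 − 0.728 ≈ 12.952 μg/mL.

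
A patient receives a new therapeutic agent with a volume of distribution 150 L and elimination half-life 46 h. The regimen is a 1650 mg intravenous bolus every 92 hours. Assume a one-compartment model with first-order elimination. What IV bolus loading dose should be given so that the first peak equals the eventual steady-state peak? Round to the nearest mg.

f = (1/2)^(92/46) ≈ 0.250000; accumulation ratio R = 1/(1−f) ≈ 1.33333.
Loading dose to hit Cmax,ss on first dose: D_load = D_maint·R ≈ 1650 × 1.33333 ≈ 2199.99 mg.

2200 mg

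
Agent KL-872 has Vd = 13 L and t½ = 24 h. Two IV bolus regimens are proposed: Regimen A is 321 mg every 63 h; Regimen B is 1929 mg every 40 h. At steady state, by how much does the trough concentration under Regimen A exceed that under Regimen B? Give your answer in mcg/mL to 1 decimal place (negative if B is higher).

Regimen A: f = (1/2)^(63/24) ≈ 0.1621; Cmin,ss = (321/13)·f/(1−f) ≈ 4.777 mcg/mL.
Regimen B: f = (1/2)^(40/24) ≈ 0.3150; Cmin,ss = (1929/13)·f/(1−f) ≈ 68.235 mcg/mL.
Difference ≈ 4.777 − 68.235 ≈ -63.458 mcg/mL.

-63.5 mcg/mL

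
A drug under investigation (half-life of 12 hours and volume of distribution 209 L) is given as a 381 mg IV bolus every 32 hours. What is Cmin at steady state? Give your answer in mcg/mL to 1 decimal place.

Over one 32-h interval, 32/12 ≈ 2.6667 half-lives elapse, leaving f ≈ 0.1575 of each dose.
Single-dose peak C₀ = D/Vd = 381/209 ≈ 1.823 mcg/mL.
Steady-state trough Cmin,ss = C₀·f/(1−f) ≈ 1.823 × 0.1575/0.8425 ≈ 0.341 mcg/mL.

0.3 mcg/mL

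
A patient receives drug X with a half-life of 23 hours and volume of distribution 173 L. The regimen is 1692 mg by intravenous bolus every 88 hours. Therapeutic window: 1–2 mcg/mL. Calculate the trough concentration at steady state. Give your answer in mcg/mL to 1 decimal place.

k = ln2/t½ = ln2/23 ≈ 0.030137 h⁻¹; fraction remaining f = e^(−kτ) = e^(−0.030137×88) ≈ 0.0705.
Accumulation ratio R = 1/(1 − f) ≈ 1/0.9295 ≈ 1.0758.
Single-dose peak C₀ = D/Vd = 1692/173 ≈ 9.780 mcg/mL.
Cmax,ss = C₀/(1 − f) ≈ 9.780/0.9295 ≈ 10.522 mcg/mL.
Steady-state trough Cmin,ss = Cmax,ss·f ≈ 10.522 × 0.0705 ≈ 0.742 mcg/mL.
Trough 0.7 mcg/mL vs MEC 1 mcg/mL: subtherapeutic.

0.7 mcg/mL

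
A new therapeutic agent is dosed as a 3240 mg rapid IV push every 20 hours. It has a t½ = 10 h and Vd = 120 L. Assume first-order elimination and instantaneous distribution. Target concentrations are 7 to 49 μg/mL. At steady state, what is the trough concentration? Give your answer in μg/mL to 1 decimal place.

9.0 μg/mL

τ = 20 h = 2 half-lives, so f = (1/2)^2 = 0.25.
Accumulation ratio R = 1/(1 − f) = 1/0.75 = 4/3.
Single-dose peak C₀ = D/Vd = 3240/120 = 27 μg/mL.
Steady-state peak Cmax,ss = C₀·R = 27 × 4/3 ≈ 36.000 μg/mL.
Steady-state trough Cmin,ss = Cmax,ss·f ≈ 36.000 × 0.25 ≈ 9.000 μg/mL.
Trough 9.0 μg/mL vs MEC 7 μg/mL: adequate.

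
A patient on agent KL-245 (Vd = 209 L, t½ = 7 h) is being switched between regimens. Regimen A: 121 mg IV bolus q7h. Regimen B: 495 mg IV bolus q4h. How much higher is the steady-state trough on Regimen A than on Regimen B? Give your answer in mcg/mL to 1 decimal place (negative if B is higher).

Regimen A: f = (1/2)^(7/7) ≈ 0.5000; Cmin,ss = (121/209)·f/(1−f) ≈ 0.579 mcg/mL.
Regimen B: f = (1/2)^(4/7) ≈ 0.6730; Cmin,ss = (495/209)·f/(1−f) ≈ 4.874 mcg/mL.
Difference ≈ 0.579 − 4.874 ≈ -4.295 mcg/mL.

-4.3 mcg/mL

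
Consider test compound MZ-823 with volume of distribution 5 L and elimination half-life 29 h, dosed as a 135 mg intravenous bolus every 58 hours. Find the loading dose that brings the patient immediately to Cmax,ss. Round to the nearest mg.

180 mg

f = (1/2)^(58/29) ≈ 0.250000; accumulation ratio R = 1/(1−f) ≈ 1.33333.
Loading dose to hit Cmax,ss on first dose: D_load = D_maint·R ≈ 135 × 1.33333 ≈ 180.00 mg.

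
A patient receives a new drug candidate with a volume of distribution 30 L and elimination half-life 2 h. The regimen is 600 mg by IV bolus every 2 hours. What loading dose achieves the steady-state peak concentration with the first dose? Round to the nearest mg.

1200 mg

f = (1/2)^(2/2) ≈ 0.500000; accumulation ratio R = 1/(1−f) ≈ 2.00000.
Loading dose to hit Cmax,ss on first dose: D_load = D_maint·R ≈ 600 × 2.00000 ≈ 1200.00 mg.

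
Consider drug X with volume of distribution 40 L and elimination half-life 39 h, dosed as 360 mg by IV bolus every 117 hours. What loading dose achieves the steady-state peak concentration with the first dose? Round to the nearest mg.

411 mg

f = (1/2)^(117/39) ≈ 0.125000; accumulation ratio R = 1/(1−f) ≈ 1.14286.
Loading dose to hit Cmax,ss on first dose: D_load = D_maint·R ≈ 360 × 1.14286 ≈ 411.43 mg.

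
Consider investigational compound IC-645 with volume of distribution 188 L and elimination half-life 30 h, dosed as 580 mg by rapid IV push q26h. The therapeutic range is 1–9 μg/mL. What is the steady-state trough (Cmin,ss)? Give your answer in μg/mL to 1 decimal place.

3.7 μg/mL

Over one 26-h interval, 26/30 ≈ 0.86667 half-lives elapse, leaving f ≈ 0.5484 of each dose.
Accumulation ratio R = 1/(1 − f) ≈ 1/0.4516 ≈ 2.2143.
Each bolus raises the concentration by D/Vd = 580/188 ≈ 3.085 μg/mL.
Steady-state peak Cmax,ss = C₀·R ≈ 3.085 × 2.2143 ≈ 6.831 μg/mL.
Steady-state trough Cmin,ss = Cmax,ss·f ≈ 6.831 × 0.5484 ≈ 3.746 μg/mL.
Trough 3.7 μg/mL vs MEC 1 μg/mL: adequate.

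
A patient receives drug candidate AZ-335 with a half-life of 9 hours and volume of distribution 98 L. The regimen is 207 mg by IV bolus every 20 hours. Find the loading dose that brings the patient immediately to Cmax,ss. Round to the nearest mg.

f = (1/2)^(20/9) ≈ 0.214311; accumulation ratio R = 1/(1−f) ≈ 1.27277.
Loading dose to hit Cmax,ss on first dose: D_load = D_maint·R ≈ 207 × 1.27277 ≈ 263.46 mg.

263 mg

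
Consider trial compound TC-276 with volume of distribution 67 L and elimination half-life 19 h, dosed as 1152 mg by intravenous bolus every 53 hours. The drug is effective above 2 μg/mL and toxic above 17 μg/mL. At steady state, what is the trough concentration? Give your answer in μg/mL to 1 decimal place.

Over one 53-h interval, 53/19 ≈ 2.7895 half-lives elapse, leaving f ≈ 0.1446 of each dose.
At steady state, accumulation factor R = 1/(1 − e^(−kτ)) ≈ 1.1690.
Single-dose peak C₀ = D/Vd = 1152/67 ≈ 17.194 μg/mL.
Steady-state peak Cmax,ss = C₀·R ≈ 17.194 × 1.1690 ≈ 20.100 μg/mL.
Steady-state trough Cmin,ss = Cmax,ss·f ≈ 20.100 × 0.1446 ≈ 2.906 μg/mL.
Trough 2.9 μg/mL vs MEC 2 μg/mL: adequate.

2.9 μg/mL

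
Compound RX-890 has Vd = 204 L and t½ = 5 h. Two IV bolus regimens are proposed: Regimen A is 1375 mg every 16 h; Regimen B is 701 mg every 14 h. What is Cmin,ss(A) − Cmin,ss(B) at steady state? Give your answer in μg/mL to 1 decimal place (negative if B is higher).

0.2 μg/mL

Regimen A: f = (1/2)^(16/5) ≈ 0.1088; Cmin,ss = (1375/204)·f/(1−f) ≈ 0.823 μg/mL.
Regimen B: f = (1/2)^(14/5) ≈ 0.1436; Cmin,ss = (701/204)·f/(1−f) ≈ 0.576 μg/mL.
Difference ≈ 0.823 − 0.576 ≈ 0.247 μg/mL.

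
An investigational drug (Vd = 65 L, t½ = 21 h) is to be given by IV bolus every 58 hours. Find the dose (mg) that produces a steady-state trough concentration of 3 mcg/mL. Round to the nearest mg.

1128 mg

τ/t½ = 58/21 ≈ 2.7619, so f = (1/2)^(58/21) ≈ 0.147429.
Cmin,ss = (D/Vd)·f/(1−f), so D = Cmin,ss·Vd·(1−f)/f.
D = 3 × 65 × (1−f)/f ≈ 3 × 65 × 5.78293 ≈ 1127.67 mg.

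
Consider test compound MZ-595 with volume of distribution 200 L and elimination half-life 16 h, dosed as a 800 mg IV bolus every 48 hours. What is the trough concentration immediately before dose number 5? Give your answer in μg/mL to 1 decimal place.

0.6 μg/mL

f = (1/2)^(τ/t½) = (1/2)^(48/16) ≈ 0.1250.
C₀ = D/Vd = 800/200 ≈ 4.000 μg/mL.
Before the 5th dose, 4 doses have been given. Superposition: Cmin = C₀·(f + f² + … + f^4).
≈ 4.000 × (0.1250 + 0.0156 + 0.0020 + 0.0002) ≈ 4.000 × 0.1428 ≈ 0.571 μg/mL.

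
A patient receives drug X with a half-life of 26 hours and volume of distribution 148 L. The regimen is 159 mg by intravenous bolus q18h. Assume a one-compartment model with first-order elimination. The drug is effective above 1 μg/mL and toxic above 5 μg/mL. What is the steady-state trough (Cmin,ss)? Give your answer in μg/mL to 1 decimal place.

1.7 μg/mL

τ/t½ = 18/26 ≈ 0.69231, so fraction remaining f = (1/2)^(18/26) ≈ 0.6189.
Each bolus raises the concentration by D/Vd = 159/148 ≈ 1.074 μg/mL.
Steady-state trough Cmin,ss = C₀·f/(1−f) ≈ 1.074 × 0.6189/0.3811 ≈ 1.744 μg/mL.
Trough 1.7 μg/mL vs MEC 1 μg/mL: adequate.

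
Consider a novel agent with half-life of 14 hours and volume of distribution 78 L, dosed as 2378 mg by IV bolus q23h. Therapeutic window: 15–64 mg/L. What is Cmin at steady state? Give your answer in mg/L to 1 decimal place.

Over one 23-h interval, 23/14 ≈ 1.6429 half-lives elapse, leaving f ≈ 0.3202 of each dose.
Single-dose peak C₀ = D/Vd = 2378/78 ≈ 30.487 mg/L.
Steady-state trough Cmin,ss = C₀·f/(1−f) ≈ 30.487 × 0.3202/0.6798 ≈ 14.360 mg/L.
Trough 14.4 mg/L vs MEC 15 mg/L: subtherapeutic.

14.4 mg/L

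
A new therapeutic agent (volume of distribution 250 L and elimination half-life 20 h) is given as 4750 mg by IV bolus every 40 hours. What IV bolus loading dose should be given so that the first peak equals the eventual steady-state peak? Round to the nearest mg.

f = (1/2)^(40/20) ≈ 0.250000; accumulation ratio R = 1/(1−f) ≈ 1.33333.
Loading dose to hit Cmax,ss on first dose: D_load = D_maint·R ≈ 4750 × 1.33333 ≈ 6333.32 mg.

6333 mg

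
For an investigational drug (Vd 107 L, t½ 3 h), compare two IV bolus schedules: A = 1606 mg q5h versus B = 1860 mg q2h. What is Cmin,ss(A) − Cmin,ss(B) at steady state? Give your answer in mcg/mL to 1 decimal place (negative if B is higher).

-22.7 mcg/mL

Regimen A: f = (1/2)^(5/3) ≈ 0.3150; Cmin,ss = (1606/107)·f/(1−f) ≈ 6.902 mcg/mL.
Regimen B: f = (1/2)^(2/3) ≈ 0.6300; Cmin,ss = (1860/107)·f/(1−f) ≈ 29.598 mcg/mL.
Difference ≈ 6.902 − 29.598 ≈ -22.696 mcg/mL.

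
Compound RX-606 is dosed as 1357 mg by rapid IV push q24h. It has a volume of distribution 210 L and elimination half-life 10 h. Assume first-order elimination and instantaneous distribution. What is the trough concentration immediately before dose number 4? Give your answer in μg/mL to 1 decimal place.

1.5 μg/mL

f = (1/2)^(τ/t½) = (1/2)^(24/10) ≈ 0.1895.
C₀ = D/Vd = 1357/210 ≈ 6.462 μg/mL.
Before the 4th dose, 3 doses have been given. Superposition: Cmin = C₀·(f + f² + … + f^3).
≈ 6.462 × (0.1895 + 0.0359 + 0.0068) ≈ 6.462 × 0.2322 ≈ 1.500 μg/mL.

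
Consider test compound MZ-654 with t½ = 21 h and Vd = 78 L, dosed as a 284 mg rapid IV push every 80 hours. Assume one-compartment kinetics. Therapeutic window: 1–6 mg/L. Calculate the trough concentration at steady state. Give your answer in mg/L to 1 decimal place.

Over one 80-h interval, 80/21 ≈ 3.8095 half-lives elapse, leaving f ≈ 0.0713 of each dose.
Each bolus raises the concentration by D/Vd = 284/78 ≈ 3.641 mg/L.
Steady-state trough Cmin,ss = C₀·f/(1−f) ≈ 3.641 × 0.0713/0.9287 ≈ 0.280 mg/L.
Trough 0.3 mg/L vs MEC 1 mg/L: subtherapeutic.

0.3 mg/L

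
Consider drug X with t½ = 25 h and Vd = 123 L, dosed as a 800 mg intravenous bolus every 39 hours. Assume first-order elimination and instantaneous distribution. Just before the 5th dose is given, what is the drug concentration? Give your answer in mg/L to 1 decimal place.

f = (1/2)^(τ/t½) = (1/2)^(39/25) ≈ 0.3392.
C₀ = D/Vd = 800/123 ≈ 6.504 mg/L.
Before the 5th dose, 4 doses have been given. Superposition: Cmin = C₀·(f + f² + … + f^4).
≈ 6.504 × (0.3392 + 0.1151 + 0.0390 + 0.0132) ≈ 6.504 × 0.5065 ≈ 3.294 mg/L.

3.3 mg/L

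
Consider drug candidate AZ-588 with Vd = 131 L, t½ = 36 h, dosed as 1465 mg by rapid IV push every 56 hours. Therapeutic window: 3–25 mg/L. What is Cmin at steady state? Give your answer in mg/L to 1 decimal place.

τ/t½ = 56/36 ≈ 1.5556, so fraction remaining f = (1/2)^(56/36) ≈ 0.3402.
Single-dose peak C₀ = D/Vd = 1465/131 ≈ 11.183 mg/L.
Steady-state trough Cmin,ss = C₀·f/(1−f) ≈ 11.183 × 0.3402/0.6598 ≈ 5.766 mg/L.
Trough 5.8 mg/L vs MEC 3 mg/L: adequate.

5.8 mg/L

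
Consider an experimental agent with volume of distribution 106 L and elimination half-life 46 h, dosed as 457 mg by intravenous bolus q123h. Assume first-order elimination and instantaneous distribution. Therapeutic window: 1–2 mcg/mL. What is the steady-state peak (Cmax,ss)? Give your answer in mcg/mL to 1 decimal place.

5.1 mcg/mL

τ/t½ = 123/46 ≈ 2.6739, so fraction remaining f = (1/2)^(123/46) ≈ 0.1567.
Accumulation ratio R = 1/(1 − f) ≈ 1/0.8433 ≈ 1.1858.
Single-dose peak C₀ = D/Vd = 457/106 ≈ 4.311 mcg/mL.
Steady-state peak Cmax,ss = C₀·R ≈ 4.311 × 1.1858 ≈ 5.112 mcg/mL.
Peak 5.1 mcg/mL vs MTC 2 mcg/mL: exceeds toxic threshold.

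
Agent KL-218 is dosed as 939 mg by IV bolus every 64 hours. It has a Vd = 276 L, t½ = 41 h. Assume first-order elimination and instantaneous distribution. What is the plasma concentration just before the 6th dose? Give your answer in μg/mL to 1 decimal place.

1.7 μg/mL

f = (1/2)^(τ/t½) = (1/2)^(64/41) ≈ 0.3389.
C₀ = D/Vd = 939/276 ≈ 3.402 μg/mL.
Before the 6th dose, 5 doses have been given. Superposition: Cmin = C₀·(f + f² + … + f^5).
≈ 3.402 × (0.3389 + 0.1149 + 0.0389 + 0.0132 + 0.0045) ≈ 3.402 × 0.5104 ≈ 1.736 μg/mL.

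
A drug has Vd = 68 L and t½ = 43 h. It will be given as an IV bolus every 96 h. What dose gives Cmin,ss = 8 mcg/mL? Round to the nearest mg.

2013 mg

τ/t½ = 96/43 ≈ 2.2326, so f = (1/2)^(96/43) ≈ 0.212781.
Cmin,ss = (D/Vd)·f/(1−f), so D = Cmin,ss·Vd·(1−f)/f.
D = 8 × 68 × (1−f)/f ≈ 8 × 68 × 3.69967 ≈ 2012.62 mg.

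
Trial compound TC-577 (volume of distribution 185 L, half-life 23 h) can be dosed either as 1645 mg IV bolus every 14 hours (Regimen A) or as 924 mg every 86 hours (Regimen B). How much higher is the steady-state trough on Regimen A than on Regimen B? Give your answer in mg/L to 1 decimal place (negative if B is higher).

Regimen A: f = (1/2)^(14/23) ≈ 0.6558; Cmin,ss = (1645/185)·f/(1−f) ≈ 16.942 mg/L.
Regimen B: f = (1/2)^(86/23) ≈ 0.0749; Cmin,ss = (924/185)·f/(1−f) ≈ 0.404 mg/L.
Difference ≈ 16.942 − 0.404 ≈ 16.538 mg/L.

16.5 mg/L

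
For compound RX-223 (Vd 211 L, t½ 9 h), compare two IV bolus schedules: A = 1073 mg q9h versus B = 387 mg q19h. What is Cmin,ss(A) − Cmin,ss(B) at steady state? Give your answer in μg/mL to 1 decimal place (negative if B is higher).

4.5 μg/mL

Regimen A: f = (1/2)^(9/9) ≈ 0.5000; Cmin,ss = (1073/211)·f/(1−f) ≈ 5.085 μg/mL.
Regimen B: f = (1/2)^(19/9) ≈ 0.2315; Cmin,ss = (387/211)·f/(1−f) ≈ 0.553 μg/mL.
Difference ≈ 5.085 − 0.553 ≈ 4.532 μg/mL.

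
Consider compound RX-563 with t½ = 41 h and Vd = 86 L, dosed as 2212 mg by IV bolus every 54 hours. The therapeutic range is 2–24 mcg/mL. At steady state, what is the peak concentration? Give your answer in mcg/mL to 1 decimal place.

43.0 mcg/mL

k = ln2/t½ = ln2/41 ≈ 0.016906 h⁻¹; fraction remaining f = e^(−kτ) = e^(−0.016906×54) ≈ 0.4013.
At steady state, accumulation factor R = 1/(1 − e^(−kτ)) ≈ 1.6703.
Single-dose peak C₀ = D/Vd = 2212/86 ≈ 25.721 mcg/mL.
Steady-state peak Cmax,ss = C₀·R ≈ 25.721 × 1.6703 ≈ 42.962 mcg/mL.
Peak 43.0 mcg/mL vs MTC 24 mcg/mL: exceeds toxic threshold.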